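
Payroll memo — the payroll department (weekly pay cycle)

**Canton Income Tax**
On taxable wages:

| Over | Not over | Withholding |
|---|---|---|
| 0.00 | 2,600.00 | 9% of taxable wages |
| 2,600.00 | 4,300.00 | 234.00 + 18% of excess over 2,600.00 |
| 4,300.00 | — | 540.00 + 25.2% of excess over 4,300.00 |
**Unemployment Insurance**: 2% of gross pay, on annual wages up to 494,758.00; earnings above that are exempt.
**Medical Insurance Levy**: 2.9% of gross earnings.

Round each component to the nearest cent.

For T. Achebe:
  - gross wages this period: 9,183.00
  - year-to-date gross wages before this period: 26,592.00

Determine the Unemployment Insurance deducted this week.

183.66

Unemployment Insurance: 2% × 9,183.00 = 183.66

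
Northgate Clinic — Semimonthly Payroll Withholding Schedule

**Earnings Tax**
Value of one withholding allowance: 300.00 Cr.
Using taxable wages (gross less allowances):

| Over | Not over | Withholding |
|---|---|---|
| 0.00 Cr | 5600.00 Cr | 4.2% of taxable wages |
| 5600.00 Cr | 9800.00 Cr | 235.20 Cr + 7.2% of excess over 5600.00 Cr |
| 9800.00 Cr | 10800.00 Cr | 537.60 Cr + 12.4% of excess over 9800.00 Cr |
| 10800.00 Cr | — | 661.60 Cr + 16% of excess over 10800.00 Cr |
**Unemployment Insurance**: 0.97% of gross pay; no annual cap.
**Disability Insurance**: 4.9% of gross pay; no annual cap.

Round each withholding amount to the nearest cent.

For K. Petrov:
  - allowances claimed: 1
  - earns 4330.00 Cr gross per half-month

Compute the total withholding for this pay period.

Earnings Tax: taxable = 4330.00 Cr − 1×300.00 Cr = 4030.00 Cr
  4.2% × 4030.00 Cr = 169.26 Cr
Unemployment Insurance: 0.97% × 4330.00 Cr = 42.00 Cr
Disability Insurance: 4.9% × 4330.00 Cr = 212.17 Cr
Total: 169.26 Cr + 42.00 Cr + 212.17 Cr = 423.43 Cr

423.43 Cr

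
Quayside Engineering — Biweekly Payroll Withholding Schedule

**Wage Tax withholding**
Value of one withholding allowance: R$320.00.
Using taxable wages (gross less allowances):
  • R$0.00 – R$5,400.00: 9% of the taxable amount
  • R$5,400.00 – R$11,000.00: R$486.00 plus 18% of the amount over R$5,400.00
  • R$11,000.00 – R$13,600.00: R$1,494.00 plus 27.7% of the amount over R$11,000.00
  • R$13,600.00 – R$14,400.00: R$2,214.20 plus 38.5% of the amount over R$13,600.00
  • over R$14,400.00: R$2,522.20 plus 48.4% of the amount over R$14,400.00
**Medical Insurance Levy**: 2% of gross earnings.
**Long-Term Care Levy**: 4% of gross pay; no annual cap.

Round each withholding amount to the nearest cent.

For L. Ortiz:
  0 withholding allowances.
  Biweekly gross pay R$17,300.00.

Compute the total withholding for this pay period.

Wage Tax: taxable = R$17,300.00
  R$2,522.20 + 48.4% × (R$17,300.00 − R$14,400.00) = R$2,522.20 + 48.4% × R$2,900.00 = R$3,925.80
Medical Insurance Levy: 2% × R$17,300.00 = R$346.00
Long-Term Care Levy: 4% × R$17,300.00 = R$692.00
Total: R$3,925.80 + R$346.00 + R$692.00 = R$4,963.80

R$4,963.80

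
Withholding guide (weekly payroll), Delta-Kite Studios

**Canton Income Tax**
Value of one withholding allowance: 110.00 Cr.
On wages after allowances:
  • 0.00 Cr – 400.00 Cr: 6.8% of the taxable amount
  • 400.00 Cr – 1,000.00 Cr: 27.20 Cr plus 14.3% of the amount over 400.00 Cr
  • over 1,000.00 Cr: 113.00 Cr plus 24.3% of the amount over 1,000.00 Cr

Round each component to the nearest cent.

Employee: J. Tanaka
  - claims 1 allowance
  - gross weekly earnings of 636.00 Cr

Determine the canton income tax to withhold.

45.22 Cr

Canton Income Tax: taxable = 636.00 Cr − 1×110.00 Cr = 526.00 Cr
  27.20 Cr + 14.3% × (526.00 Cr − 400.00 Cr) = 27.20 Cr + 14.3% × 126.00 Cr = 45.22 Cr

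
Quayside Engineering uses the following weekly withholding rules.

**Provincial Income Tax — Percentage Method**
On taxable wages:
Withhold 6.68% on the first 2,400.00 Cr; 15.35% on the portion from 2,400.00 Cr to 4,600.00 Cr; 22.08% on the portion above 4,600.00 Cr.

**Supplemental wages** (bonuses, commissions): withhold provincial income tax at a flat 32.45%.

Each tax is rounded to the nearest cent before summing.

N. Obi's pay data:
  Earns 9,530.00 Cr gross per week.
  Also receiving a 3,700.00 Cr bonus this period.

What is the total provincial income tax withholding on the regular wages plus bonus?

Provincial Income Tax: taxable = 9,530.00 Cr
  498.02 Cr + 22.08% × (9,530.00 Cr − 4,600.00 Cr) = 498.02 Cr + 22.08% × 4,930.00 Cr = 1,586.56 Cr
Supplemental (32.45% flat on bonus): 32.45% × 3,700.00 Cr = 1,200.65 Cr
Total provincial income tax: 1,586.56 Cr + 1,200.65 Cr = 2,787.21 Cr

2,787.21 Cr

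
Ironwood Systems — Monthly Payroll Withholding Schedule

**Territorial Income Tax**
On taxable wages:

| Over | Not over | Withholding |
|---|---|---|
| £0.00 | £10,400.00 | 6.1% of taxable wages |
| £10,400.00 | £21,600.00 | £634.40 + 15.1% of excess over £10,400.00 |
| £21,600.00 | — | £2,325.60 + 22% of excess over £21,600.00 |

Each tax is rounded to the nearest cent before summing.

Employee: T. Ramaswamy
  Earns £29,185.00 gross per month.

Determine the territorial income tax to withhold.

Territorial Income Tax: taxable = £29,185.00
  £2,325.60 + 22% × (£29,185.00 − £21,600.00) = £2,325.60 + 22% × £7,585.00 = £3,994.30

£3,994.30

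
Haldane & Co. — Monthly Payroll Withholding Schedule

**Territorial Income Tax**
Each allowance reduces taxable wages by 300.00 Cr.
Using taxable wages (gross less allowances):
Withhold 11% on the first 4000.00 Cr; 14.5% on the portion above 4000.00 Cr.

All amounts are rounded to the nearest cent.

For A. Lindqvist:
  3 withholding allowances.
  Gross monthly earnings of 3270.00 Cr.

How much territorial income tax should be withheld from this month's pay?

Territorial Income Tax: taxable = 3270.00 Cr − 3×300.00 Cr = 2370.00 Cr
  11% × 2370.00 Cr = 260.70 Cr

260.70 Cr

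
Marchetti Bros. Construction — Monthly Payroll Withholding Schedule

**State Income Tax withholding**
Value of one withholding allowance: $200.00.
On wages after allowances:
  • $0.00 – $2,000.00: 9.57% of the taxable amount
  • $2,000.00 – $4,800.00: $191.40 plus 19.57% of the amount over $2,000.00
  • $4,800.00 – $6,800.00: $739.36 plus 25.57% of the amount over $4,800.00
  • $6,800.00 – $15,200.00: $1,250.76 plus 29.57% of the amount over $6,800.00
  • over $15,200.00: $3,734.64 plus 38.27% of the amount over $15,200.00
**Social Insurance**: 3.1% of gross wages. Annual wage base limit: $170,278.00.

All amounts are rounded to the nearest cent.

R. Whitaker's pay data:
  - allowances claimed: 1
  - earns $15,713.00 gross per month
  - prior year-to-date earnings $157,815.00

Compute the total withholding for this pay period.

State Income Tax: taxable = $15,713.00 − 1×$200.00 = $15,513.00
  $3,734.64 + 38.27% × ($15,513.00 − $15,200.00) = $3,734.64 + 38.27% × $313.00 = $3,854.43
Social Insurance: cap $170,278.00 − YTD $157,815.00 = $12,463.00 subject; 3.1% × $12,463.00 = $386.35
Total: $3,854.43 + $386.35 = $4,240.78

$4,240.78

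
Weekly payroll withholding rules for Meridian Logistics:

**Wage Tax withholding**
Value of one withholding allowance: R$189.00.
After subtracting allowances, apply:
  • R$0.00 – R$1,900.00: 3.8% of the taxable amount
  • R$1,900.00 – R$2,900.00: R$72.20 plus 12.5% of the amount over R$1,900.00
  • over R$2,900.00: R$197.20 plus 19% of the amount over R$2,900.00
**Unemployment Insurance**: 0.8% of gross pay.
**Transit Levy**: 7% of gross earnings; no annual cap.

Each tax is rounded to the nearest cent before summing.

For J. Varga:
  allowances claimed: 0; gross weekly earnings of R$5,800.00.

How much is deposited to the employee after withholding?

Wage Tax: taxable = R$5,800.00
  R$197.20 + 19% × (R$5,800.00 − R$2,900.00) = R$197.20 + 19% × R$2,900.00 = R$748.20
Unemployment Insurance: 0.8% × R$5,800.00 = R$46.40
Transit Levy: 7% × R$5,800.00 = R$406.00
Total withheld: R$748.20 + R$46.40 + R$406.00 = R$1,200.60
Net pay: R$5,800.00 − R$1,200.60 = R$4,599.40

R$4,599.40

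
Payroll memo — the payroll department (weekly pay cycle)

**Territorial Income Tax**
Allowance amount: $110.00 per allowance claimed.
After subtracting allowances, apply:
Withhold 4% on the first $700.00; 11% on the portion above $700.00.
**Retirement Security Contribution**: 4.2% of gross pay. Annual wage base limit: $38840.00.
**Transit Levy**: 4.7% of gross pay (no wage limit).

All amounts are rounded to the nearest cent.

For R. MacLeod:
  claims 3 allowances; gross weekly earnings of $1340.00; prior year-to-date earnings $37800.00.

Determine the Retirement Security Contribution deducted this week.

Retirement Security Contribution: cap $38840.00 − YTD $37800.00 = $1040.00 subject; 4.2% × $1040.00 = $43.68

$43.68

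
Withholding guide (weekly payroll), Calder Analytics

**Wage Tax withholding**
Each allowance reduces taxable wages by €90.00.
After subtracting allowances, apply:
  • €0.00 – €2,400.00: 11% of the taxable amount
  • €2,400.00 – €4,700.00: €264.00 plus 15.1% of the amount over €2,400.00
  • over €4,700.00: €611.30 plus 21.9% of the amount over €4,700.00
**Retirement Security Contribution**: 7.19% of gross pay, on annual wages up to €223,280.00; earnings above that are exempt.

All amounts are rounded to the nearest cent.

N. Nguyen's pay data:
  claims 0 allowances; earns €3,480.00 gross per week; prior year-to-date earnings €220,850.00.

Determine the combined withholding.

Wage Tax: taxable = €3,480.00
  €264.00 + 15.1% × (€3,480.00 − €2,400.00) = €264.00 + 15.1% × €1,080.00 = €427.08
Retirement Security Contribution: cap €223,280.00 − YTD €220,850.00 = €2,430.00 subject; 7.19% × €2,430.00 = €174.72
Total: €427.08 + €174.72 = €601.80

€601.80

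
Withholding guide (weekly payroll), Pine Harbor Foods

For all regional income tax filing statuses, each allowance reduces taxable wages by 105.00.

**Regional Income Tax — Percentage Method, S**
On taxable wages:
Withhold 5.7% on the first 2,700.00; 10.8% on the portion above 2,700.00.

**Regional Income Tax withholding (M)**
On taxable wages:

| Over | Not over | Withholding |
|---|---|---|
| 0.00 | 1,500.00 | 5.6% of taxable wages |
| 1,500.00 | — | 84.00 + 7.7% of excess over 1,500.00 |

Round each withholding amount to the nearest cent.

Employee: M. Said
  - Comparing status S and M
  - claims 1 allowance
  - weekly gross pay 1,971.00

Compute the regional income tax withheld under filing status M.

112.18

Regional Income Tax (M): taxable = 1,971.00 − 1×105.00 = 1,866.00
  84.00 + 7.7% × (1,866.00 − 1,500.00) = 84.00 + 7.7% × 366.00 = 112.18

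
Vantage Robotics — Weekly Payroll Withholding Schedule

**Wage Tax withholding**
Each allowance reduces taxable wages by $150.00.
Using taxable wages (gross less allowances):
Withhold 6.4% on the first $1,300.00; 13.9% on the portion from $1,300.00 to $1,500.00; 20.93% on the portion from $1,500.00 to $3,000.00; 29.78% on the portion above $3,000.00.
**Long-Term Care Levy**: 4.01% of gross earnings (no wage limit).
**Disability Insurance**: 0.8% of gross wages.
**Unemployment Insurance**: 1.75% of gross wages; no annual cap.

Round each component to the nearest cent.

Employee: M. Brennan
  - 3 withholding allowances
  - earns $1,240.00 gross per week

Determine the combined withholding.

$131.90

Wage Tax: taxable = $1,240.00 − 3×$150.00 = $790.00
  6.4% × $790.00 = $50.56
Long-Term Care Levy: 4.01% × $1,240.00 = $49.72
Disability Insurance: 0.8% × $1,240.00 = $9.92
Unemployment Insurance: 1.75% × $1,240.00 = $21.70
Total: $50.56 + $49.72 + $9.92 + $21.70 = $131.90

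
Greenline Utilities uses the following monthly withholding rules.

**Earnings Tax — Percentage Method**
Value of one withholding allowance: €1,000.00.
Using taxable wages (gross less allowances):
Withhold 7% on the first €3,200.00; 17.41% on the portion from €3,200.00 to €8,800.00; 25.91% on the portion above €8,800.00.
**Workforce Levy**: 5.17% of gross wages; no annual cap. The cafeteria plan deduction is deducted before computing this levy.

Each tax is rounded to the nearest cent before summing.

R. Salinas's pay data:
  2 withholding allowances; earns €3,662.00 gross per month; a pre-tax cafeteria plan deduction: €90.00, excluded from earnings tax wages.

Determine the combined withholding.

Earnings Tax: taxable = €3,662.00 − €90.00 − 2×€1,000.00 = €1,572.00
  7% × €1,572.00 = €110.04
Workforce Levy: 5.17% × €3,572.00 = €184.67
Total: €110.04 + €184.67 = €294.71

€294.71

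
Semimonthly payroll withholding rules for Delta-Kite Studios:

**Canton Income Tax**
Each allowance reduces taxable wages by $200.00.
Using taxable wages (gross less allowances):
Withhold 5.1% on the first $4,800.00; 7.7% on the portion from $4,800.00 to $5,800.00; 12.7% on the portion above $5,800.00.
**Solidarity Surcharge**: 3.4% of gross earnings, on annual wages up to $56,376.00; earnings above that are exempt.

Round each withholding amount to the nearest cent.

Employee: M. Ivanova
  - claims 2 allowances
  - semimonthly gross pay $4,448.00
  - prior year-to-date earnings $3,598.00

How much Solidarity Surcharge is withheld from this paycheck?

$151.23

Solidarity Surcharge: 3.4% × $4,448.00 = $151.23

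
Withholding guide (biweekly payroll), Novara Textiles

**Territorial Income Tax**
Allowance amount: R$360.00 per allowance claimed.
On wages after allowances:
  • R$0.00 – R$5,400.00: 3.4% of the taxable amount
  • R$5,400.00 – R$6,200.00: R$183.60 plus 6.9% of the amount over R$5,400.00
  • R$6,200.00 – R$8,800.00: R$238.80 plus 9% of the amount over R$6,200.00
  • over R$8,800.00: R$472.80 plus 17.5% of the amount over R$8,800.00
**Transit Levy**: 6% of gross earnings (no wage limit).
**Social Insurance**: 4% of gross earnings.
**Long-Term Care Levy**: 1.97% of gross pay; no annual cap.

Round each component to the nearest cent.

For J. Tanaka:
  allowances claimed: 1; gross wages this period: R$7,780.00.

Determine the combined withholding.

Territorial Income Tax: taxable = R$7,780.00 − 1×R$360.00 = R$7,420.00
  R$238.80 + 9% × (R$7,420.00 − R$6,200.00) = R$238.80 + 9% × R$1,220.00 = R$348.60
Transit Levy: 6% × R$7,780.00 = R$466.80
Social Insurance: 4% × R$7,780.00 = R$311.20
Long-Term Care Levy: 1.97% × R$7,780.00 = R$153.27
Total: R$348.60 + R$466.80 + R$311.20 + R$153.27 = R$1,279.87

R$1,279.87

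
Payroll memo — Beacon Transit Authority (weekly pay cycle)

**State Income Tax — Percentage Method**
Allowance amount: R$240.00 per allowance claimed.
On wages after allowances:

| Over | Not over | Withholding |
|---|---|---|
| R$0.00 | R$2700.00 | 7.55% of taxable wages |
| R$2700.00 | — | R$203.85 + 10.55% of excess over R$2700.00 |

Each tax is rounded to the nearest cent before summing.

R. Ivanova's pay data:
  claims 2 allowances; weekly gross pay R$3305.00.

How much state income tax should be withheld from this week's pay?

State Income Tax: taxable = R$3305.00 − 2×R$240.00 = R$2825.00
  R$203.85 + 10.55% × (R$2825.00 − R$2700.00) = R$203.85 + 10.55% × R$125.00 = R$217.04

R$217.04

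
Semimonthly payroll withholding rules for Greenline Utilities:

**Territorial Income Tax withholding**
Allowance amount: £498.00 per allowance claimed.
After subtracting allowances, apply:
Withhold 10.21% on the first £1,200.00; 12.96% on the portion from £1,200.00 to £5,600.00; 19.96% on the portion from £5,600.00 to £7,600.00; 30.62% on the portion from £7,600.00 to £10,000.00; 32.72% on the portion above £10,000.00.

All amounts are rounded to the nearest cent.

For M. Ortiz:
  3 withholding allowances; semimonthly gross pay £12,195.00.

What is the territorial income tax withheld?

Territorial Income Tax: taxable = £12,195.00 − 3×£498.00 = £10,701.00
  £1,826.84 + 32.72% × (£10,701.00 − £10,000.00) = £1,826.84 + 32.72% × £701.00 = £2,056.21

£2,056.21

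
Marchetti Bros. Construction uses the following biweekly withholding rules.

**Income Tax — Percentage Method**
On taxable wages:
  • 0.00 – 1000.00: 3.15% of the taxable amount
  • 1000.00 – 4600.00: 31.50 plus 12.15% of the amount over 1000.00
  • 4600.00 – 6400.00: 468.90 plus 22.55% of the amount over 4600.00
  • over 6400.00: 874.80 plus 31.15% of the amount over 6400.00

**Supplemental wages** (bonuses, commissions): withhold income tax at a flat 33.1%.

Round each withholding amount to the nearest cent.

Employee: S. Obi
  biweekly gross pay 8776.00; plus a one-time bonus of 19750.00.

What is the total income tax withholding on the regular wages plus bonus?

Income Tax: taxable = 8776.00
  874.80 + 31.15% × (8776.00 − 6400.00) = 874.80 + 31.15% × 2376.00 = 1614.92
Supplemental (33.1% flat on bonus): 33.1% × 19750.00 = 6537.25
Total income tax: 1614.92 + 6537.25 = 8152.17

8152.17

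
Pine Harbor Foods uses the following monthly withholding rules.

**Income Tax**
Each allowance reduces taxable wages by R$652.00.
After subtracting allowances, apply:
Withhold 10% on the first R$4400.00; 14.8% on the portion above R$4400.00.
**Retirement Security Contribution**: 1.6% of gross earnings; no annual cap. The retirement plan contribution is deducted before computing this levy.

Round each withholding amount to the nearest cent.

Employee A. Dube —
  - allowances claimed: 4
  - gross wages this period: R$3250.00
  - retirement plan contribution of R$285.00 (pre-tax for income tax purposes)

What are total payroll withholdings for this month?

R$83.14

Income Tax: taxable = R$3250.00 − R$285.00 − 4×R$652.00 = R$357.00
  10% × R$357.00 = R$35.70
Retirement Security Contribution: 1.6% × R$2965.00 = R$47.44
Total: R$35.70 + R$47.44 = R$83.14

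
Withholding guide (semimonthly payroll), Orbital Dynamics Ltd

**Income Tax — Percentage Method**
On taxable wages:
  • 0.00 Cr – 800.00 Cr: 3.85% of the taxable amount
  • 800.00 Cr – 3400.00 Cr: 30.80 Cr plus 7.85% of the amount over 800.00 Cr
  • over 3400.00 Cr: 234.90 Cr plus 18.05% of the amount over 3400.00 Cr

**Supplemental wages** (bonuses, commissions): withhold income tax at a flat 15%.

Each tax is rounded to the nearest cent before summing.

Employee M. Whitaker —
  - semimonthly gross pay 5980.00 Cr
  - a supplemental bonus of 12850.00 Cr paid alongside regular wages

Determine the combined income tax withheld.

2628.09 Cr

Income Tax: taxable = 5980.00 Cr
  234.90 Cr + 18.05% × (5980.00 Cr − 3400.00 Cr) = 234.90 Cr + 18.05% × 2580.00 Cr = 700.59 Cr
Supplemental (15% flat on bonus): 15% × 12850.00 Cr = 1927.50 Cr
Total income tax: 700.59 Cr + 1927.50 Cr = 2628.09 Cr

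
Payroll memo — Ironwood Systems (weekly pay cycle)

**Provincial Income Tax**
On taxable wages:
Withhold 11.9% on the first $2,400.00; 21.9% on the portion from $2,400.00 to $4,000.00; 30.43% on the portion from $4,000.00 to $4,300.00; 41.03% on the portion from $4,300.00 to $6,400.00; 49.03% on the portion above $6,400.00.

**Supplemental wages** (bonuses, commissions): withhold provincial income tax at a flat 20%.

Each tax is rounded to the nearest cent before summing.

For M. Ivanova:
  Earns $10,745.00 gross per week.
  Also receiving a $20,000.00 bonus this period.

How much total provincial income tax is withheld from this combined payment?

Provincial Income Tax: taxable = $10,745.00
  $1,588.92 + 49.03% × ($10,745.00 − $6,400.00) = $1,588.92 + 49.03% × $4,345.00 = $3,719.27
Supplemental (20% flat on bonus): 20% × $20,000.00 = $4,000.00
Total provincial income tax: $3,719.27 + $4,000.00 = $7,719.27

$7,719.27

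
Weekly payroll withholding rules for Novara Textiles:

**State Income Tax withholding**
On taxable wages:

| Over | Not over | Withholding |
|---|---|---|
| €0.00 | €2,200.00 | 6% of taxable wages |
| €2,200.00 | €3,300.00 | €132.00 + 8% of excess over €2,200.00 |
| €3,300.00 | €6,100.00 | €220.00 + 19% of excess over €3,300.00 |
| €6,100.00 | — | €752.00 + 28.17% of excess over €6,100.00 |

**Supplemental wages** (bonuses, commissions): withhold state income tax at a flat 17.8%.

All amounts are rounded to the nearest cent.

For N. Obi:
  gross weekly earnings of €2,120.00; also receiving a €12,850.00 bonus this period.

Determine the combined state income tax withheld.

€2,414.50

State Income Tax: taxable = €2,120.00
  6% × €2,120.00 = €127.20
Supplemental (17.8% flat on bonus): 17.8% × €12,850.00 = €2,287.30
Total state income tax: €127.20 + €2,287.30 = €2,414.50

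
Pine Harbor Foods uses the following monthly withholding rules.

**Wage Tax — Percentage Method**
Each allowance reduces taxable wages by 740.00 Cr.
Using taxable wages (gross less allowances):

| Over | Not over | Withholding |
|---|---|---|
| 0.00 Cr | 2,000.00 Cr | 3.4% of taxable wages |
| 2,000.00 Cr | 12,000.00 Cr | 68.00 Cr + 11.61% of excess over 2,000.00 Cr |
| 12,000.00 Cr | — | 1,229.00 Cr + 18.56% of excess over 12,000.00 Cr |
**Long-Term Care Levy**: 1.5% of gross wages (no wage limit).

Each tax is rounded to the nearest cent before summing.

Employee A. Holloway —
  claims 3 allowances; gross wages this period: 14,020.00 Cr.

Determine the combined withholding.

1,416.08 Cr

Wage Tax: taxable = 14,020.00 Cr − 3×740.00 Cr = 11,800.00 Cr
  68.00 Cr + 11.61% × (11,800.00 Cr − 2,000.00 Cr) = 68.00 Cr + 11.61% × 9,800.00 Cr = 1,205.78 Cr
Long-Term Care Levy: 1.5% × 14,020.00 Cr = 210.30 Cr
Total: 1,205.78 Cr + 210.30 Cr = 1,416.08 Cr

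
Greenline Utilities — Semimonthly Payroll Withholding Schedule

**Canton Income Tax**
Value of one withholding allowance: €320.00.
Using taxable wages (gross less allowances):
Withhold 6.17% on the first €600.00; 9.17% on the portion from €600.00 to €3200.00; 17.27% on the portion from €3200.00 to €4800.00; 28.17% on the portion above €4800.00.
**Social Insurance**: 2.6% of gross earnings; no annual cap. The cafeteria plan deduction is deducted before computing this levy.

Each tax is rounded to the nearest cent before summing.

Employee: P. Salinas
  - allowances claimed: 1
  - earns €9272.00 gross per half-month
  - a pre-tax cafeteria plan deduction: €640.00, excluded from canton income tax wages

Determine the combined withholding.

€1765.52

Canton Income Tax: taxable = €9272.00 − €640.00 − 1×€320.00 = €8312.00
  €551.76 + 28.17% × (€8312.00 − €4800.00) = €551.76 + 28.17% × €3512.00 = €1541.09
Social Insurance: 2.6% × €8632.00 = €224.43
Total: €1541.09 + €224.43 = €1765.52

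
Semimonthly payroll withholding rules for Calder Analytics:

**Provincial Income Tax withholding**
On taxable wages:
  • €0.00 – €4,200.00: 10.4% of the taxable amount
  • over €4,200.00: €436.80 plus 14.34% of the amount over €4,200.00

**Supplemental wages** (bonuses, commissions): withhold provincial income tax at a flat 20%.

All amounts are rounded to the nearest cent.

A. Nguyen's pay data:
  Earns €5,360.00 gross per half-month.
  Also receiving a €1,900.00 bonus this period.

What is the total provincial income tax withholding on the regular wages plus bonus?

€983.14

Provincial Income Tax: taxable = €5,360.00
  €436.80 + 14.34% × (€5,360.00 − €4,200.00) = €436.80 + 14.34% × €1,160.00 = €603.14
Supplemental (20% flat on bonus): 20% × €1,900.00 = €380.00
Total provincial income tax: €603.14 + €380.00 = €983.14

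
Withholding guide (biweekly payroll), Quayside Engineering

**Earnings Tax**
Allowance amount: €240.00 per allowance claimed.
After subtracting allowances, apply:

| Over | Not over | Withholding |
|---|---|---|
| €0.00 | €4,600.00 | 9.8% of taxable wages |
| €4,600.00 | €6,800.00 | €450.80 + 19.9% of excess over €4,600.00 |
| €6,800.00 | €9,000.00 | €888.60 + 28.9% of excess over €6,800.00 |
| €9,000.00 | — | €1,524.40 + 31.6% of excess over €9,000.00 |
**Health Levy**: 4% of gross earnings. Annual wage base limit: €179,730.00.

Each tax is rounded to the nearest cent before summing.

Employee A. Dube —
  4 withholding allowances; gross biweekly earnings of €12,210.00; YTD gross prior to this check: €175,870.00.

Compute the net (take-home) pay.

Earnings Tax: taxable = €12,210.00 − 4×€240.00 = €11,250.00
  €1,524.40 + 31.6% × (€11,250.00 − €9,000.00) = €1,524.40 + 31.6% × €2,250.00 = €2,235.40
Health Levy: cap €179,730.00 − YTD €175,870.00 = €3,860.00 subject; 4% × €3,860.00 = €154.40
Total withheld: €2,235.40 + €154.40 = €2,389.80
Net pay: €12,210.00 − €2,389.80 = €9,820.20

€9,820.20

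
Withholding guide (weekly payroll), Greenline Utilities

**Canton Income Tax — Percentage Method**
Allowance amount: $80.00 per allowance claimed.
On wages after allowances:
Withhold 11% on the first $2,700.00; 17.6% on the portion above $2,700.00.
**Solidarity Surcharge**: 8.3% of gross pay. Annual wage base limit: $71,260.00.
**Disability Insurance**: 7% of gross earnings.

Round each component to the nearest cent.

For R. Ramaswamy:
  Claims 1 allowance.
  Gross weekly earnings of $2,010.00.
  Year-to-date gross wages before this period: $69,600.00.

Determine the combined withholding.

$490.78

Canton Income Tax: taxable = $2,010.00 − 1×$80.00 = $1,930.00
  11% × $1,930.00 = $212.30
Solidarity Surcharge: cap $71,260.00 − YTD $69,600.00 = $1,660.00 subject; 8.3% × $1,660.00 = $137.78
Disability Insurance: 7% × $2,010.00 = $140.70
Total: $212.30 + $137.78 + $140.70 = $490.78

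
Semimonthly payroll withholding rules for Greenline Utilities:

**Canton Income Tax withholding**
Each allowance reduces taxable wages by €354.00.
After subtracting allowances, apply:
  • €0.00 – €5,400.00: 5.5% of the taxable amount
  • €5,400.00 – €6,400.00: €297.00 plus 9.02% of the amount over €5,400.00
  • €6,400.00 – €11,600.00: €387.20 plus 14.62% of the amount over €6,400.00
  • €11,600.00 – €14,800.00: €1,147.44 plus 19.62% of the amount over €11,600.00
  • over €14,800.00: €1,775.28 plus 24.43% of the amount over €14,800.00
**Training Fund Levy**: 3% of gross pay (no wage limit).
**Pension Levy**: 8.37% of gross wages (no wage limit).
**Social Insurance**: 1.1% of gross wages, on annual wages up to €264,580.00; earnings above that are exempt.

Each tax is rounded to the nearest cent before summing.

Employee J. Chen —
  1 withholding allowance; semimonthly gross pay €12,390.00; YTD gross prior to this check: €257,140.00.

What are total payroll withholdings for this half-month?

€2,723.56

Canton Income Tax: taxable = €12,390.00 − 1×€354.00 = €12,036.00
  €1,147.44 + 19.62% × (€12,036.00 − €11,600.00) = €1,147.44 + 19.62% × €436.00 = €1,232.98
Training Fund Levy: 3% × €12,390.00 = €371.70
Pension Levy: 8.37% × €12,390.00 = €1,037.04
Social Insurance: cap €264,580.00 − YTD €257,140.00 = €7,440.00 subject; 1.1% × €7,440.00 = €81.84
Total: €1,232.98 + €371.70 + €1,037.04 + €81.84 = €2,723.56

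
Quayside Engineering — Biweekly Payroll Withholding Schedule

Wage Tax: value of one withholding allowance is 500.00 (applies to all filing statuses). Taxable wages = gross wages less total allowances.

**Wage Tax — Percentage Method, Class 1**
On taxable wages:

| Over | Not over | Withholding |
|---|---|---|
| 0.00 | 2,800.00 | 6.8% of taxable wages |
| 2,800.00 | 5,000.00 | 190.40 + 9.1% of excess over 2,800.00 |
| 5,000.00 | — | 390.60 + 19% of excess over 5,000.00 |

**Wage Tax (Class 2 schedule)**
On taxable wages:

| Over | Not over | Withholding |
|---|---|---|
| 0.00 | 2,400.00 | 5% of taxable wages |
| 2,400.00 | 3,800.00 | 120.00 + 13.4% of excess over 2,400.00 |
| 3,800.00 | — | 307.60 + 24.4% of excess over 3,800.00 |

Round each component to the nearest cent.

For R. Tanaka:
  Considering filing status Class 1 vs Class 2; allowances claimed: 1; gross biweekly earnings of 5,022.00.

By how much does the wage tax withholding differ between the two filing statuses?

Wage Tax (Class 1): taxable = 5,022.00 − 1×500.00 = 4,522.00
  190.40 + 9.1% × (4,522.00 − 2,800.00) = 190.40 + 9.1% × 1,722.00 = 347.10
Wage Tax (Class 2): taxable = 5,022.00 − 1×500.00 = 4,522.00
  307.60 + 24.4% × (4,522.00 − 3,800.00) = 307.60 + 24.4% × 722.00 = 483.77
Difference: |347.10 − 483.77| = 136.67 (higher under Class 2)

136.67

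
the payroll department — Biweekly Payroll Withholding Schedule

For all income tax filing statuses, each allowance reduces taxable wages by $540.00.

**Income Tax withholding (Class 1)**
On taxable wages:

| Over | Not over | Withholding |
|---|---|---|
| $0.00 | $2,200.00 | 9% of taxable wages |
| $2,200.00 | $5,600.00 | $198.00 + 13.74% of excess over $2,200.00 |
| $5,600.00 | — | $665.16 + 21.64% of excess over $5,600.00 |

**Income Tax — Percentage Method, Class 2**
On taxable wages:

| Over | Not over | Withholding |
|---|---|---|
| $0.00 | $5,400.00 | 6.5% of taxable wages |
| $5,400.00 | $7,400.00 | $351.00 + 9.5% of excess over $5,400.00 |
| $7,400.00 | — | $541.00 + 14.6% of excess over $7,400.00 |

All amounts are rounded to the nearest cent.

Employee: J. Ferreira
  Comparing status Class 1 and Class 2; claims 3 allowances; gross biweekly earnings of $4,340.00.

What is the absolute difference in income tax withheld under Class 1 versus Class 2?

$92.65

Income Tax (Class 1): taxable = $4,340.00 − 3×$540.00 = $2,720.00
  $198.00 + 13.74% × ($2,720.00 − $2,200.00) = $198.00 + 13.74% × $520.00 = $269.45
Income Tax (Class 2): taxable = $4,340.00 − 3×$540.00 = $2,720.00
  6.5% × $2,720.00 = $176.80
Difference: |$269.45 − $176.80| = $92.65 (higher under Class 1)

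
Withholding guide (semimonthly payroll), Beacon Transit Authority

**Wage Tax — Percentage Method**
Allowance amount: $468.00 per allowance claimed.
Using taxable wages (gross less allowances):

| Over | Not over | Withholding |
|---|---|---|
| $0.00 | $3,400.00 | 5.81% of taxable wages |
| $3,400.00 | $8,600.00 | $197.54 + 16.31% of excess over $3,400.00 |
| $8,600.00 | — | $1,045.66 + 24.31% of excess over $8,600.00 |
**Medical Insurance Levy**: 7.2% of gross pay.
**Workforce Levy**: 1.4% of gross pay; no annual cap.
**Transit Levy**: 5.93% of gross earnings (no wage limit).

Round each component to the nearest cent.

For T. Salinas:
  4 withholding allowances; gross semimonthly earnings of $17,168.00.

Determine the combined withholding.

Wage Tax: taxable = $17,168.00 − 4×$468.00 = $15,296.00
  $1,045.66 + 24.31% × ($15,296.00 − $8,600.00) = $1,045.66 + 24.31% × $6,696.00 = $2,673.46
Medical Insurance Levy: 7.2% × $17,168.00 = $1,236.10
Workforce Levy: 1.4% × $17,168.00 = $240.35
Transit Levy: 5.93% × $17,168.00 = $1,018.06
Total: $2,673.46 + $1,236.10 + $240.35 + $1,018.06 = $5,167.97

$5,167.97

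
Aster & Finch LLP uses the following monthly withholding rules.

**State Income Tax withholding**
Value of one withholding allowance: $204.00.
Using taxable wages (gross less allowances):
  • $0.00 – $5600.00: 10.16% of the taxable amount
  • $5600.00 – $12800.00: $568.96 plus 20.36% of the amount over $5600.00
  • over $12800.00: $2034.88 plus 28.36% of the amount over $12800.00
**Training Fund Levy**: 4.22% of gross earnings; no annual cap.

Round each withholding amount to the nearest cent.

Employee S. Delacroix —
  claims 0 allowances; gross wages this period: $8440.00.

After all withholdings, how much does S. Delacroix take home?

State Income Tax: taxable = $8440.00
  $568.96 + 20.36% × ($8440.00 − $5600.00) = $568.96 + 20.36% × $2840.00 = $1147.18
Training Fund Levy: 4.22% × $8440.00 = $356.17
Total withheld: $1147.18 + $356.17 = $1503.35
Net pay: $8440.00 − $1503.35 = $6936.65

$6936.65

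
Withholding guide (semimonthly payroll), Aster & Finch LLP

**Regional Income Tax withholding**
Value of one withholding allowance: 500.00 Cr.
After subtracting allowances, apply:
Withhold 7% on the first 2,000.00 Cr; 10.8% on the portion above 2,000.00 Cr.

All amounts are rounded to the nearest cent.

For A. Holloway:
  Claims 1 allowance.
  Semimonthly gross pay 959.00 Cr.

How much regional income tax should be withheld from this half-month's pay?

32.13 Cr

Regional Income Tax: taxable = 959.00 Cr − 1×500.00 Cr = 459.00 Cr
  7% × 459.00 Cr = 32.13 Cr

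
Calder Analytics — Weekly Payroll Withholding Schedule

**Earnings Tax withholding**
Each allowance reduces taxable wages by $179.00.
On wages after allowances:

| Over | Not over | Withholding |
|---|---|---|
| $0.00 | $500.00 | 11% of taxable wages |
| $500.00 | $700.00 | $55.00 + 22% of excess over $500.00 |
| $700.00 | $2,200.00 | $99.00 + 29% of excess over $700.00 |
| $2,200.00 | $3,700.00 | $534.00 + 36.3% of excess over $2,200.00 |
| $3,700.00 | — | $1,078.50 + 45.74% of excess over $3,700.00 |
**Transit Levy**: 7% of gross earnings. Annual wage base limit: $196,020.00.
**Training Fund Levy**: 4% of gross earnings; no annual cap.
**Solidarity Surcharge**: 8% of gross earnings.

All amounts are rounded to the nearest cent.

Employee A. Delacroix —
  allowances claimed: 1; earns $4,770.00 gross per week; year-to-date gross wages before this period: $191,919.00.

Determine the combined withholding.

$2,345.51

Earnings Tax: taxable = $4,770.00 − 1×$179.00 = $4,591.00
  $1,078.50 + 45.74% × ($4,591.00 − $3,700.00) = $1,078.50 + 45.74% × $891.00 = $1,486.04
Transit Levy: cap $196,020.00 − YTD $191,919.00 = $4,101.00 subject; 7% × $4,101.00 = $287.07
Training Fund Levy: 4% × $4,770.00 = $190.80
Solidarity Surcharge: 8% × $4,770.00 = $381.60
Total: $1,486.04 + $287.07 + $190.80 + $381.60 = $2,345.51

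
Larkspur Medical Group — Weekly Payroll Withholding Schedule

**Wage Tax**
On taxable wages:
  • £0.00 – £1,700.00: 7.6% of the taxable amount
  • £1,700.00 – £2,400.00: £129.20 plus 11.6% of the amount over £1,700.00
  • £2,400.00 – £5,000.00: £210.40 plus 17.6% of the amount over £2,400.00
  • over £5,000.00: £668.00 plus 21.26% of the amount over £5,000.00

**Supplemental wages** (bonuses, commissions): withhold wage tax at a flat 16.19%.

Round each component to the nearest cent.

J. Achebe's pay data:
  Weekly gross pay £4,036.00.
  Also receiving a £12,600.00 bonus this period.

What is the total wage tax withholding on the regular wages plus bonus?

£2,538.28

Wage Tax: taxable = £4,036.00
  £210.40 + 17.6% × (£4,036.00 − £2,400.00) = £210.40 + 17.6% × £1,636.00 = £498.34
Supplemental (16.19% flat on bonus): 16.19% × £12,600.00 = £2,039.94
Total wage tax: £498.34 + £2,039.94 = £2,538.28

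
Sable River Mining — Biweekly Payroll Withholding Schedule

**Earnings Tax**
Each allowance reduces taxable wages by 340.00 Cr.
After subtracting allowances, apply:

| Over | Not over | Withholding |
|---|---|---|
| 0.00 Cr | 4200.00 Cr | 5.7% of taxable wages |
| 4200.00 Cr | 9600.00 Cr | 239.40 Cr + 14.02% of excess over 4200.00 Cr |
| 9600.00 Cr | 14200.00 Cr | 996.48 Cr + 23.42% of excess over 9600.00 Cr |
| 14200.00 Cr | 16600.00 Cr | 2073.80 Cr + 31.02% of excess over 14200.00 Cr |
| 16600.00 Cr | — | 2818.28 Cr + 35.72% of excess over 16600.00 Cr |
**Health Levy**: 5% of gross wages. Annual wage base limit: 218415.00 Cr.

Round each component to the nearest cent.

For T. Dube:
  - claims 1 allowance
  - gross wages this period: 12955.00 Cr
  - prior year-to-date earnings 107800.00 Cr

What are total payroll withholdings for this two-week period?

Earnings Tax: taxable = 12955.00 Cr − 1×340.00 Cr = 12615.00 Cr
  996.48 Cr + 23.42% × (12615.00 Cr − 9600.00 Cr) = 996.48 Cr + 23.42% × 3015.00 Cr = 1702.59 Cr
Health Levy: 5% × 12955.00 Cr = 647.75 Cr
Total: 1702.59 Cr + 647.75 Cr = 2350.34 Cr

2350.34 Cr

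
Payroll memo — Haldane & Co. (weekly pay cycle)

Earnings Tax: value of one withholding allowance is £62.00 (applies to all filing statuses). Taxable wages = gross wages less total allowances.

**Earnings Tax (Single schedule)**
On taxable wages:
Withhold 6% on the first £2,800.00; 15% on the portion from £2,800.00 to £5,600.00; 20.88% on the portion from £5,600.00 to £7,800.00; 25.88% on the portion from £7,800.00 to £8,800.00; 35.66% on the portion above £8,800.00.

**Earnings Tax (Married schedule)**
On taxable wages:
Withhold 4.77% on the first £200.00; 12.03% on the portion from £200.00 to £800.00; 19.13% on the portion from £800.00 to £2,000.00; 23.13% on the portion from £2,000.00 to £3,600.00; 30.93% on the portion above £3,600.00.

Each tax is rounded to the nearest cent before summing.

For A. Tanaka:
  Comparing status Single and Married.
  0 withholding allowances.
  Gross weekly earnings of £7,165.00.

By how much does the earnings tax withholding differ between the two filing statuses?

Earnings Tax (Single): taxable = £7,165.00
  £588.00 + 20.88% × (£7,165.00 − £5,600.00) = £588.00 + 20.88% × £1,565.00 = £914.77
Earnings Tax (Married): taxable = £7,165.00
  £681.36 + 30.93% × (£7,165.00 − £3,600.00) = £681.36 + 30.93% × £3,565.00 = £1,784.01
Difference: |£914.77 − £1,784.01| = £869.24 (higher under Married)

£869.24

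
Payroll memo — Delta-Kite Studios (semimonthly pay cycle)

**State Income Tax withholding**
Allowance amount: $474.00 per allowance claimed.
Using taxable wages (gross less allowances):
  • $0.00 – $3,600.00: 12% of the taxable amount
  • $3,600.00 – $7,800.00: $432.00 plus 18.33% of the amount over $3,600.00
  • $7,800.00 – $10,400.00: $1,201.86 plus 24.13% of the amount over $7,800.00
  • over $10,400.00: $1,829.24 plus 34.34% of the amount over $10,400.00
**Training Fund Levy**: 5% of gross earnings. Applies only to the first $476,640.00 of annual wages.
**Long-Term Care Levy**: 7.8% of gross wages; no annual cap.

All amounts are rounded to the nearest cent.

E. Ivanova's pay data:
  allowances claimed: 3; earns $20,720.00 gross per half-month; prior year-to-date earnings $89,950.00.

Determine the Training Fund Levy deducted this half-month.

$1,036.00

Training Fund Levy: 5% × $20,720.00 = $1,036.00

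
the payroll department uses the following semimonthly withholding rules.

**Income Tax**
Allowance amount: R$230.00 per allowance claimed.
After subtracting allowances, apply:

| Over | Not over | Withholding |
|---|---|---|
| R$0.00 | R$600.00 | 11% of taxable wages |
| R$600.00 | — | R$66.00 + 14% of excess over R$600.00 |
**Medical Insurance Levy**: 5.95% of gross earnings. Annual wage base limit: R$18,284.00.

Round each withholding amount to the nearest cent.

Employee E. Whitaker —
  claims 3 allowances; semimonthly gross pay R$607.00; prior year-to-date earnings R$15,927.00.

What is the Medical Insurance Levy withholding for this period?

Medical Insurance Levy: 5.95% × R$607.00 = R$36.12

R$36.12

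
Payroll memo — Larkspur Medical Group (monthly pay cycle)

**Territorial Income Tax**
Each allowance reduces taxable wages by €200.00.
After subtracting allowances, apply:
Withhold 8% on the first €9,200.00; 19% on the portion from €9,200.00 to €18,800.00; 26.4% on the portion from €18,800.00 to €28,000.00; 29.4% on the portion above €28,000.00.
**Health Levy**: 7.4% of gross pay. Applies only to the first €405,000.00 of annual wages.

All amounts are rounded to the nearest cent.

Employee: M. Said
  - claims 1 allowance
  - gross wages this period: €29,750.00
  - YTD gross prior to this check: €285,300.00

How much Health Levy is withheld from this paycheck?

Health Levy: 7.4% × €29,750.00 = €2,201.50

€2,201.50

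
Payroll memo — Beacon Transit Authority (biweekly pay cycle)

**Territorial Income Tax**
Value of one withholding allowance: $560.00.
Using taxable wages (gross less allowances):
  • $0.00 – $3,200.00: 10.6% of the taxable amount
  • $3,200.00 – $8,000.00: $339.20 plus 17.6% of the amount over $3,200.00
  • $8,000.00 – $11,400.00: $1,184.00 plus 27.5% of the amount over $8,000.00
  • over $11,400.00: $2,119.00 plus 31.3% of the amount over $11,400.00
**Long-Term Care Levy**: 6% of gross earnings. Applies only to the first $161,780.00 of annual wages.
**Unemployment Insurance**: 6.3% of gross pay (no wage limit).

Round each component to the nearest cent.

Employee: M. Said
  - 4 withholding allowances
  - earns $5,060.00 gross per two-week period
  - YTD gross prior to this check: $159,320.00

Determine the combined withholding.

$765.30

Territorial Income Tax: taxable = $5,060.00 − 4×$560.00 = $2,820.00
  10.6% × $2,820.00 = $298.92
Long-Term Care Levy: cap $161,780.00 − YTD $159,320.00 = $2,460.00 subject; 6% × $2,460.00 = $147.60
Unemployment Insurance: 6.3% × $5,060.00 = $318.78
Total: $298.92 + $147.60 + $318.78 = $765.30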